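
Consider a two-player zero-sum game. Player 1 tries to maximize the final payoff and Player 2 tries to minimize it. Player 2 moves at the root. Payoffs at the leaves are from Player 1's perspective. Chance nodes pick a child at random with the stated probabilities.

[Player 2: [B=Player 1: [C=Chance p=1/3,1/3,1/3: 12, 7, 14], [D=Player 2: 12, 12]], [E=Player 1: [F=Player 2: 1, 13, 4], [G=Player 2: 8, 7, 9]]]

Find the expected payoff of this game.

C (Chance): 1/3·12 + 1/3·7 + 1/3·14 = 11
D (Player 2): min(12, 12) = 12
B (Player 1): max(11, 12) = 12
F (Player 2): min(1, 13, 4) = 1
G (Player 2): min(8, 7, 9) = 7
E (Player 1): max(1, 7) = 7
Root (Player 2): min(12, 7) = 7

7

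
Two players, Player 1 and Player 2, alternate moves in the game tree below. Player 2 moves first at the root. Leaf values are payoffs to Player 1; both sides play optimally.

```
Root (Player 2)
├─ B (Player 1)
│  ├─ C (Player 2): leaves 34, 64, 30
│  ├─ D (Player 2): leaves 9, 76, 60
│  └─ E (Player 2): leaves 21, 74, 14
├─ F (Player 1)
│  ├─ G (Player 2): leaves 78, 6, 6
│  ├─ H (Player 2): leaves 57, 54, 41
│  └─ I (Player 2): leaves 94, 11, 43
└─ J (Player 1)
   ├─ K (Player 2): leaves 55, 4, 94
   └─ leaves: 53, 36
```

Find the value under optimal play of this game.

C (Player 2): min(34, 64, 30) = 30
D (Player 2): min(9, 76, 60) = 9
E (Player 2): min(21, 74, 14) = 14
B (Player 1): max(30, 9, 14) = 30
G (Player 2): min(78, 6, 6) = 6
H (Player 2): min(57, 54, 41) = 41
I (Player 2): min(94, 11, 43) = 11
F (Player 1): max(6, 41, 11) = 41
K (Player 2): min(55, 4, 94) = 4
J (Player 1): max(4, 53, 36) = 53
Root (Player 2): min(30, 41, 53) = 30

30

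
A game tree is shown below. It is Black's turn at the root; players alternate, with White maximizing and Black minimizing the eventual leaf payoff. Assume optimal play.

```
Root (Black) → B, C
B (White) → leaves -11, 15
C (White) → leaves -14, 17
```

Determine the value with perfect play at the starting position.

15

B (White): max(-11, 15) = 15
C (White): max(-14, 17) = 17
Root (Black): min(15, 17) = 15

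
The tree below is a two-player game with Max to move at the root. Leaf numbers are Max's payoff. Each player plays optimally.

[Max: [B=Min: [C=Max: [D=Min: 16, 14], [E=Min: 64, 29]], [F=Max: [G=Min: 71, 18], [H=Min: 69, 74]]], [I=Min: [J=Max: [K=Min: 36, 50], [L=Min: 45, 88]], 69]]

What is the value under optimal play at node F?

69

G: min(71, 18) = 18
H: min(69, 74) = 69
F: max(18, 69) = 69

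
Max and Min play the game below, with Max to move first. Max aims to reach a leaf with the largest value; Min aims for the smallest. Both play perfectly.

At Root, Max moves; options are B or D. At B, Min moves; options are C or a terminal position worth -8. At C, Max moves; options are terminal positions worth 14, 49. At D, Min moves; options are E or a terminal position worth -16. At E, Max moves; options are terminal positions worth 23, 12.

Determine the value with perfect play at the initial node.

C (Max): max(14, 49) = 49
B (Min): min(49, -8) = -8
E (Max): max(23, 12) = 23
D (Min): min(23, -16) = -16
Root (Max): max(-8, -16) = -8

-8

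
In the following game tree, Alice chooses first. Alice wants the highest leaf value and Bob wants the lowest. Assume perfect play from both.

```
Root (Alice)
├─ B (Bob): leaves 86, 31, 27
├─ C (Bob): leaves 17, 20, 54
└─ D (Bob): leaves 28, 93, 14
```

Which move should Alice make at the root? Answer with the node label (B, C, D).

B (Bob): min(86, 31, 27) = 27
C (Bob): min(17, 20, 54) = 17
D (Bob): min(28, 93, 14) = 14
Root (Alice): max(27, 17, 14) = 27
Alice picks the child with the highest value: B (value 27).

B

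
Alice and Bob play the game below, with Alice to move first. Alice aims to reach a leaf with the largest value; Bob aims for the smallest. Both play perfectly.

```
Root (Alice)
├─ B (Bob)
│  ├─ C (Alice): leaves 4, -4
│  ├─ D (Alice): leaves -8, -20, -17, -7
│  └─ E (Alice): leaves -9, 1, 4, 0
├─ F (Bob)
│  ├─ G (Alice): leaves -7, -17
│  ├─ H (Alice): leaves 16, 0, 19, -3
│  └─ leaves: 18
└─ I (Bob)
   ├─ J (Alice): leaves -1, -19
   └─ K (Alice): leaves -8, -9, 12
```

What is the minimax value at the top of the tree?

-1

C (Alice): max(4, -4) = 4
D (Alice): max(-8, -20, -17, -7) = -7
E (Alice): max(-9, 1, 4, 0) = 4
B (Bob): min(4, -7, 4) = -7
G (Alice): max(-7, -17) = -7
H (Alice): max(16, 0, 19, -3) = 19
F (Bob): min(-7, 19, 18) = -7
J (Alice): max(-1, -19) = -1
K (Alice): max(-8, -9, 12) = 12
I (Bob): min(-1, 12) = -1
Root (Alice): max(-7, -7, -1) = -1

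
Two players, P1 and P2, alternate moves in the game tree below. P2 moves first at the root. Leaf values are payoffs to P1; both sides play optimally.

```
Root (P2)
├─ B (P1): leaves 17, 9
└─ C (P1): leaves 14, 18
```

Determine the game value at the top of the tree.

B (P1): max(17, 9) = 17
C (P1): max(14, 18) = 18
Root (P2): min(17, 18) = 17

17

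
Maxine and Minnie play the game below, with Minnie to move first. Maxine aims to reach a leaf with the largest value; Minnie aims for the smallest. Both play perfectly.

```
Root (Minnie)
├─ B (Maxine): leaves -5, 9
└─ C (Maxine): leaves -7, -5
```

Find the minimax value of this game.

-5

B (Maxine): max(-5, 9) = 9
C (Maxine): max(-7, -5) = -5
Root (Minnie): min(9, -5) = -5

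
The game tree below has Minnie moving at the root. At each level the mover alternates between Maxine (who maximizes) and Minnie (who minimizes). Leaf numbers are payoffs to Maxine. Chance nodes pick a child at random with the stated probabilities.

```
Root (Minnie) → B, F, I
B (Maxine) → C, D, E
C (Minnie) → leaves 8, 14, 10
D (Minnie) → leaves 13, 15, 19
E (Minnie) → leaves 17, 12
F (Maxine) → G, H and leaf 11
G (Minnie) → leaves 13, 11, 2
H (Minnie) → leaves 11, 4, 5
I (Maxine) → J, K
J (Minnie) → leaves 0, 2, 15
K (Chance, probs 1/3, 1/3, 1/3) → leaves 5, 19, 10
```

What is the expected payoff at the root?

11

C (Minnie): min(8, 14, 10) = 8
D (Minnie): min(13, 15, 19) = 13
E (Minnie): min(17, 12) = 12
B (Maxine): max(8, 13, 12) = 13
G (Minnie): min(13, 11, 2) = 2
H (Minnie): min(11, 4, 5) = 4
F (Maxine): max(2, 4, 11) = 11
J (Minnie): min(0, 2, 15) = 0
K (Chance): 1/3·5 + 1/3·19 + 1/3·10 = 11.33
I (Maxine): max(0, 11.33) = 11.33
Root (Minnie): min(13, 11, 11.33) = 11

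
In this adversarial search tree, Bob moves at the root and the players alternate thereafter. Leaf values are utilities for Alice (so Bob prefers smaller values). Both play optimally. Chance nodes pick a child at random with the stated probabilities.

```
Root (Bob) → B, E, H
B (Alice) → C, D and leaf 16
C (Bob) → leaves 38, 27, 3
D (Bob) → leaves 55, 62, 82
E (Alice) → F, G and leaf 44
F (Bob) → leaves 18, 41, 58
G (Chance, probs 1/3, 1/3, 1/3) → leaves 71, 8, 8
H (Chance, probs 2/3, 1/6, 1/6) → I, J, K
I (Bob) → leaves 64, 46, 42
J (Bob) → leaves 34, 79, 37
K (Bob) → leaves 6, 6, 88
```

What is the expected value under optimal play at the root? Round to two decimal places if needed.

C (Bob): min(38, 27, 3) = 3
D (Bob): min(55, 62, 82) = 55
B (Alice): max(3, 55, 16) = 55
F (Bob): min(18, 41, 58) = 18
G (Chance): 1/3·71 + 1/3·8 + 1/3·8 = 29
E (Alice): max(18, 29, 44) = 44
I (Bob): min(64, 46, 42) = 42
J (Bob): min(34, 79, 37) = 34
K (Bob): min(6, 6, 88) = 6
H (Chance): 2/3·42 + 1/6·34 + 1/6·6 = 34.67
Root (Bob): min(55, 44, 34.67) = 34.67

34.67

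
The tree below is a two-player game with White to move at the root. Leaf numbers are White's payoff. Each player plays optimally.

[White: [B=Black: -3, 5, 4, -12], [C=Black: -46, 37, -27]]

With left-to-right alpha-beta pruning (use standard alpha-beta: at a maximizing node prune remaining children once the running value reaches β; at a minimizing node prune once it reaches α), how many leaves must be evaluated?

5

B [α=-∞,β=+∞]: v=-12
C [α=-12,β=+∞]: v=-46 after child 1 ≤ α → α-cutoff, skip 2
Root [α=-∞,β=+∞]: v=-12
Leaves evaluated: 5 of 7.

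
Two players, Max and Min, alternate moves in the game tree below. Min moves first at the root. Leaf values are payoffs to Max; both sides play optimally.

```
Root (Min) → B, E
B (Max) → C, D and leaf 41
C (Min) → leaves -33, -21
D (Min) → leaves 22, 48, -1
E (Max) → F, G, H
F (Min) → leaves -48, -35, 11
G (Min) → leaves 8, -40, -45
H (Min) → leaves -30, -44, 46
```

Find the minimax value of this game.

C (Min): min(-33, -21) = -33
D (Min): min(22, 48, -1) = -1
B (Max): max(-33, -1, 41) = 41
F (Min): min(-48, -35, 11) = -48
G (Min): min(8, -40, -45) = -45
H (Min): min(-30, -44, 46) = -44
E (Max): max(-48, -45, -44) = -44
Root (Min): min(41, -44) = -44

-44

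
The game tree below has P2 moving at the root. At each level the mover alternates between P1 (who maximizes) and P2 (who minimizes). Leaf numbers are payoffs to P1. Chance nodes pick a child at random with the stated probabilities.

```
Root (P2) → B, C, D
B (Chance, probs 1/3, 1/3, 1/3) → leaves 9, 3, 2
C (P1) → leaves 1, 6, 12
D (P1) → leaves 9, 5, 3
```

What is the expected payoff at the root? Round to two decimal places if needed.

4.67

B (Chance): 1/3·9 + 1/3·3 + 1/3·2 = 4.67
C (P1): max(1, 6, 12) = 12
D (P1): max(9, 5, 3) = 9
Root (P2): min(4.67, 12, 9) = 4.67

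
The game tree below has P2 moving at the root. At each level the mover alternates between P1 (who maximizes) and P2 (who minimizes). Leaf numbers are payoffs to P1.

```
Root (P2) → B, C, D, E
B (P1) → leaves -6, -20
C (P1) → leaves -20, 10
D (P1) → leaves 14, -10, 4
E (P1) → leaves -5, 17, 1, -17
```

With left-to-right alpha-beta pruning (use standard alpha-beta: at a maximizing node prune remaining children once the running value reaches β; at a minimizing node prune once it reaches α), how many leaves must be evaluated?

6

B [α=-∞,β=+∞]: v=-6
C [α=-∞,β=-6]: v=10
D [α=-∞,β=-6]: v=14 after child 1 ≥ β → β-cutoff, skip 2
E [α=-∞,β=-6]: v=-5 after child 1 ≥ β → β-cutoff, skip 3
Root [α=-∞,β=+∞]: v=-6
Leaves evaluated: 6 of 11.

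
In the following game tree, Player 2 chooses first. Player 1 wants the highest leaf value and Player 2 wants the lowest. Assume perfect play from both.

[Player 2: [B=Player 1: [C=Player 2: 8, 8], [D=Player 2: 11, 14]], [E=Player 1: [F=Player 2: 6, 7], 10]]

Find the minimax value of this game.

10

C (Player 2): min(8, 8) = 8
D (Player 2): min(11, 14) = 11
B (Player 1): max(8, 11) = 11
F (Player 2): min(6, 7) = 6
E (Player 1): max(6, 10) = 10
Root (Player 2): min(11, 10) = 10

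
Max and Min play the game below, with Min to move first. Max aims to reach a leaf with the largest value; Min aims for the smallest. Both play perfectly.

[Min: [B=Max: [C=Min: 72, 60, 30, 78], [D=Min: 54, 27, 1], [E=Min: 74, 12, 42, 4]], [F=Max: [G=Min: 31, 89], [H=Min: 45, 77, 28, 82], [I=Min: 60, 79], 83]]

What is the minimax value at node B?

30

C: min(72, 60, 30, 78) = 30
D: min(54, 27, 1) = 1
E: min(74, 12, 42, 4) = 4
B: max(30, 1, 4) = 30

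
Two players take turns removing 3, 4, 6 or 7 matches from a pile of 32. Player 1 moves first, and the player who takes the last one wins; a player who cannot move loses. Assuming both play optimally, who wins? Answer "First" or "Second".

i:   0  1  2  3  4  5  6  7  8  9 10 11 12 13 14 15 16 17 18 19 20 21 22 23 24 25 26 27 28 29 30 31 32
     L  L  L  W  W  W  W  W  W  W  L  L  L  W  W  W  W  W  W  W  L  L  L  W  W  W  W  W  W  W  L  L  L
Position 32 is L, so the second player wins.

Second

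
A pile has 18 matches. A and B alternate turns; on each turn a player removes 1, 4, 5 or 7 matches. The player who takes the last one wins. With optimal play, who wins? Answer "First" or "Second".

Compute winning (W) and losing (L) positions by backward induction:
i:   0  1  2  3  4  5  6  7  8  9 10 11 12 13 14 15 16 17 18
     L  W  L  W  W  W  W  W  L  W  L  W  W  W  W  W  L  W  L
Position 18 is L, so the second player wins.

Second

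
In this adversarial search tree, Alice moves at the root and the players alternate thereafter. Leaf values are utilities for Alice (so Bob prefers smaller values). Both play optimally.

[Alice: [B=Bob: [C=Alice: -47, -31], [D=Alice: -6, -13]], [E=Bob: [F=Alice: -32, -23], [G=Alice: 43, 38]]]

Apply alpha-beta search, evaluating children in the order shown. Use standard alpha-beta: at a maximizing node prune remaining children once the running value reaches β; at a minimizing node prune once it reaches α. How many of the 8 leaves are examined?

C [α=-∞,β=+∞]: v=-31
D [α=-∞,β=-31]: v=-6 after child 1 ≥ β → β-cutoff, skip 1
B [α=-∞,β=+∞]: v=-31
F [α=-31,β=+∞]: v=-23
G [α=-31,β=-23]: v=43 after child 1 ≥ β → β-cutoff, skip 1
E [α=-31,β=+∞]: v=-23
Root [α=-∞,β=+∞]: v=-23
Leaves evaluated: 6 of 8.

6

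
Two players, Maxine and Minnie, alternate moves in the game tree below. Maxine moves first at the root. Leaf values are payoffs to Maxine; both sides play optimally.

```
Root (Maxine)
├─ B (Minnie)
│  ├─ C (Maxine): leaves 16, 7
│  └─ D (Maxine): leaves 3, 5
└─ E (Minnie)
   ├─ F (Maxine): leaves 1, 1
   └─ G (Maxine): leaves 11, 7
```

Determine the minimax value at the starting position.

C (Maxine): max(16, 7) = 16
D (Maxine): max(3, 5) = 5
B (Minnie): min(16, 5) = 5
F (Maxine): max(1, 1) = 1
G (Maxine): max(11, 7) = 11
E (Minnie): min(1, 11) = 1
Root (Maxine): max(5, 1) = 5

5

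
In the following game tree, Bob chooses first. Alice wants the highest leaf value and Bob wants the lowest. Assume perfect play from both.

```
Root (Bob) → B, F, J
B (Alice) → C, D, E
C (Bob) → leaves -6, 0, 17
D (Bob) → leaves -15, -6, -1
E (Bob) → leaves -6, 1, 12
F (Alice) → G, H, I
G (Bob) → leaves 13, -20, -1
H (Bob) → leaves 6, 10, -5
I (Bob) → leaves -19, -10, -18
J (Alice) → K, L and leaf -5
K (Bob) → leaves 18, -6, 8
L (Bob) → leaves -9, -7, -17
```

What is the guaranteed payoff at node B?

-6

C: min(-6, 0, 17) = -6
D: min(-15, -6, -1) = -15
E: min(-6, 1, 12) = -6
B: max(-6, -15, -6) = -6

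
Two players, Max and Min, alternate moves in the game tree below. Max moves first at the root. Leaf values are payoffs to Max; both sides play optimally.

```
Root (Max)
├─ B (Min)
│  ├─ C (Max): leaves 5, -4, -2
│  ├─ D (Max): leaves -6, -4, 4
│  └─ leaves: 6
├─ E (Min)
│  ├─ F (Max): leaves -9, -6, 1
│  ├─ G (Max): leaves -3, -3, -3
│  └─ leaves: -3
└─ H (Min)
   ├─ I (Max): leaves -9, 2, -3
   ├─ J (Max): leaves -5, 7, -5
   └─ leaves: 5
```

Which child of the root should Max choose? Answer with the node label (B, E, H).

B

C (Max): max(5, -4, -2) = 5
D (Max): max(-6, -4, 4) = 4
B (Min): min(5, 4, 6) = 4
F (Max): max(-9, -6, 1) = 1
G (Max): max(-3, -3, -3) = -3
E (Min): min(1, -3, -3) = -3
I (Max): max(-9, 2, -3) = 2
J (Max): max(-5, 7, -5) = 7
H (Min): min(2, 7, 5) = 2
Root (Max): max(4, -3, 2) = 4
Max picks the child with the highest value: B (value 4).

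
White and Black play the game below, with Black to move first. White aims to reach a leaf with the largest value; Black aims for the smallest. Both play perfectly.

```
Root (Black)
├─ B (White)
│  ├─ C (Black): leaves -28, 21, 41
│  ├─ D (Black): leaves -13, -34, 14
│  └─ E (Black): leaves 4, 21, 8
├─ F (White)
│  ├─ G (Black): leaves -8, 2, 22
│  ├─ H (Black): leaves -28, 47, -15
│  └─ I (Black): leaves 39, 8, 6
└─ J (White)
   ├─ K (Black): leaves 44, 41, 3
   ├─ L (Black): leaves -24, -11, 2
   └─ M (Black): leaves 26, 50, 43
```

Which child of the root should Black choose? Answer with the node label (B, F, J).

C (Black): min(-28, 21, 41) = -28
D (Black): min(-13, -34, 14) = -34
E (Black): min(4, 21, 8) = 4
B (White): max(-28, -34, 4) = 4
G (Black): min(-8, 2, 22) = -8
H (Black): min(-28, 47, -15) = -28
I (Black): min(39, 8, 6) = 6
F (White): max(-8, -28, 6) = 6
K (Black): min(44, 41, 3) = 3
L (Black): min(-24, -11, 2) = -24
M (Black): min(26, 50, 43) = 26
J (White): max(3, -24, 26) = 26
Root (Black): min(4, 6, 26) = 4
Black picks the child with the lowest value: B (value 4).

B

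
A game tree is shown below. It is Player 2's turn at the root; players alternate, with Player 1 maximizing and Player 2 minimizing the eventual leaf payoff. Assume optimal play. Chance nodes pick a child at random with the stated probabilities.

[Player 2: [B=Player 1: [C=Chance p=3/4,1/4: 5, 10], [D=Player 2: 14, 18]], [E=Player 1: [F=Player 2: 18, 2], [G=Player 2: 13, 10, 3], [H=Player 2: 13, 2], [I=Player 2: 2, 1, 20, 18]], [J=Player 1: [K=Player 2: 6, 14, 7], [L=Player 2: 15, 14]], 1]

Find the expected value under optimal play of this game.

1

C (Chance): 3/4·5 + 1/4·10 = 6.25
D (Player 2): min(14, 18) = 14
B (Player 1): max(6.25, 14) = 14
F (Player 2): min(18, 2) = 2
G (Player 2): min(13, 10, 3) = 3
H (Player 2): min(13, 2) = 2
I (Player 2): min(2, 1, 20, 18) = 1
E (Player 1): max(2, 3, 2, 1) = 3
K (Player 2): min(6, 14, 7) = 6
L (Player 2): min(15, 14) = 14
J (Player 1): max(6, 14) = 14
Root (Player 2): min(14, 3, 14, 1) = 1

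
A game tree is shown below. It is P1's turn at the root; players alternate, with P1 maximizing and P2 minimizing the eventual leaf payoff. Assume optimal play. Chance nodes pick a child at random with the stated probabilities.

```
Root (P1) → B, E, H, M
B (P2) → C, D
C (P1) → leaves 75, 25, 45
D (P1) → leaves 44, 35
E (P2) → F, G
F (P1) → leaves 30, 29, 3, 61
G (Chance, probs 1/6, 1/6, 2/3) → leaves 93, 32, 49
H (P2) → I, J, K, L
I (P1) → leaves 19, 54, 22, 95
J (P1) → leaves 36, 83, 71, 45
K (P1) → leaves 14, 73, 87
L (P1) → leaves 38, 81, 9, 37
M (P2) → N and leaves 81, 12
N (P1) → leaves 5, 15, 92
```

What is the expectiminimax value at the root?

C (P1): max(75, 25, 45) = 75
D (P1): max(44, 35) = 44
B (P2): min(75, 44) = 44
F (P1): max(30, 29, 3, 61) = 61
G (Chance): 1/6·93 + 1/6·32 + 2/3·49 = 53.5
E (P2): min(61, 53.5) = 53.5
I (P1): max(19, 54, 22, 95) = 95
J (P1): max(36, 83, 71, 45) = 83
K (P1): max(14, 73, 87) = 87
L (P1): max(38, 81, 9, 37) = 81
H (P2): min(95, 83, 87, 81) = 81
N (P1): max(5, 15, 92) = 92
M (P2): min(92, 81, 12) = 12
Root (P1): max(44, 53.5, 81, 12) = 81

81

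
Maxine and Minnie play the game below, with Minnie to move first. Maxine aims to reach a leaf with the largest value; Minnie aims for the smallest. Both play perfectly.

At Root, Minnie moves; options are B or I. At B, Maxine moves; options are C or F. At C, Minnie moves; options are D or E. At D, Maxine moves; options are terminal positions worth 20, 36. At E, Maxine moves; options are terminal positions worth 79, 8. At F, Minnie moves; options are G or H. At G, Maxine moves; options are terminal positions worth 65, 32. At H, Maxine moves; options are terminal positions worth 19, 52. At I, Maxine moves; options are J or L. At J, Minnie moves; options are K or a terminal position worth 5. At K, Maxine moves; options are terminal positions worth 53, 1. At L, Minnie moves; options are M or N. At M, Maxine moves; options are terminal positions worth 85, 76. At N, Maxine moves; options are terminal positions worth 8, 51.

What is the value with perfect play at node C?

D: max(20, 36) = 36
E: max(79, 8) = 79
C: min(36, 79) = 36

36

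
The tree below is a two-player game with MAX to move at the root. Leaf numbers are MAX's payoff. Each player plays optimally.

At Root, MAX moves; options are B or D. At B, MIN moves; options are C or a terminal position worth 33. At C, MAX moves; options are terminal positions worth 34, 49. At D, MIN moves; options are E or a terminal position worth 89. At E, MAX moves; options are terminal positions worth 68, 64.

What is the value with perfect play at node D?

68

E: max(68, 64) = 68
D: min(68, 89) = 68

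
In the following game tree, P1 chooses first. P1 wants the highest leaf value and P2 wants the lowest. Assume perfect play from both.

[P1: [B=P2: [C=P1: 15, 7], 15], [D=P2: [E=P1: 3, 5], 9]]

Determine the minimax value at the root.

15

C (P1): max(15, 7) = 15
B (P2): min(15, 15) = 15
E (P1): max(3, 5) = 5
D (P2): min(5, 9) = 5
Root (P1): max(15, 5) = 15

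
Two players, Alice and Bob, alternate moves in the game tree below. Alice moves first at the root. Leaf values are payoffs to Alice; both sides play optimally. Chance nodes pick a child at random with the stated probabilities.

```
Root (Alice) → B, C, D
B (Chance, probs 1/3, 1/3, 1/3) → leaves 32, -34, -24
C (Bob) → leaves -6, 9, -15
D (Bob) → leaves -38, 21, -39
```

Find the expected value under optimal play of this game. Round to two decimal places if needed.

-8.67

B (Chance): 1/3·32 + 1/3·-34 + 1/3·-24 = -8.67
C (Bob): min(-6, 9, -15) = -15
D (Bob): min(-38, 21, -39) = -39
Root (Alice): max(-8.67, -15, -39) = -8.67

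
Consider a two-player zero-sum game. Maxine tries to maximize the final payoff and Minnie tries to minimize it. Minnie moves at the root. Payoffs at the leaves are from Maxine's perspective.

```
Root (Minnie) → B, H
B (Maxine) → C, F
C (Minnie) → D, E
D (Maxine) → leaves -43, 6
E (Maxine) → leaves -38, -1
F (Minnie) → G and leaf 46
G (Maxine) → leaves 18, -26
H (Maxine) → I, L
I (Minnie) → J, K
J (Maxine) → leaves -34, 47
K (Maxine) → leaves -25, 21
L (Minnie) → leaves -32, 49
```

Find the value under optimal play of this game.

18

D (Maxine): max(-43, 6) = 6
E (Maxine): max(-38, -1) = -1
C (Minnie): min(6, -1) = -1
G (Maxine): max(18, -26) = 18
F (Minnie): min(18, 46) = 18
B (Maxine): max(-1, 18) = 18
J (Maxine): max(-34, 47) = 47
K (Maxine): max(-25, 21) = 21
I (Minnie): min(47, 21) = 21
L (Minnie): min(-32, 49) = -32
H (Maxine): max(21, -32) = 21
Root (Minnie): min(18, 21) = 18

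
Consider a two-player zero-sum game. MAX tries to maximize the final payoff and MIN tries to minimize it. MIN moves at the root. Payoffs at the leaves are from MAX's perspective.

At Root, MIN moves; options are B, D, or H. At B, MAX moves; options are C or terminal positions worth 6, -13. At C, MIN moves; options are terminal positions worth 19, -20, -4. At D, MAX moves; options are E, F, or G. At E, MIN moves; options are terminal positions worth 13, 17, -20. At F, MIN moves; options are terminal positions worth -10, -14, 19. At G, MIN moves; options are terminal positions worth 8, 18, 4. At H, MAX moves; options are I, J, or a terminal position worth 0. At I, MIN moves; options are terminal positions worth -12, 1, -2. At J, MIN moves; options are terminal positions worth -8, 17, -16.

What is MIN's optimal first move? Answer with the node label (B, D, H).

H

C (MIN): min(19, -20, -4) = -20
B (MAX): max(-20, 6, -13) = 6
E (MIN): min(13, 17, -20) = -20
F (MIN): min(-10, -14, 19) = -14
G (MIN): min(8, 18, 4) = 4
D (MAX): max(-20, -14, 4) = 4
I (MIN): min(-12, 1, -2) = -12
J (MIN): min(-8, 17, -16) = -16
H (MAX): max(-12, -16, 0) = 0
Root (MIN): min(6, 4, 0) = 0
MIN picks the child with the lowest value: H (value 0).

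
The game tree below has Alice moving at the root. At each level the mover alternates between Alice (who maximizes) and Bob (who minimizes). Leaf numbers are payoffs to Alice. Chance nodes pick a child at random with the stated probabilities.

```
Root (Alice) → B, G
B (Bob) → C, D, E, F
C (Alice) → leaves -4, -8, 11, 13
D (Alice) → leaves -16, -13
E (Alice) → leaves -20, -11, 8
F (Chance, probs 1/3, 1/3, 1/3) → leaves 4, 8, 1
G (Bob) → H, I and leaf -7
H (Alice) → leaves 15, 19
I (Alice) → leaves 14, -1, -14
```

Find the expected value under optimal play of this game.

C (Alice): max(-4, -8, 11, 13) = 13
D (Alice): max(-16, -13) = -13
E (Alice): max(-20, -11, 8) = 8
F (Chance): 1/3·4 + 1/3·8 + 1/3·1 = 4.33
B (Bob): min(13, -13, 8, 4.33) = -13
H (Alice): max(15, 19) = 19
I (Alice): max(14, -1, -14) = 14
G (Bob): min(19, 14, -7) = -7
Root (Alice): max(-13, -7) = -7

-7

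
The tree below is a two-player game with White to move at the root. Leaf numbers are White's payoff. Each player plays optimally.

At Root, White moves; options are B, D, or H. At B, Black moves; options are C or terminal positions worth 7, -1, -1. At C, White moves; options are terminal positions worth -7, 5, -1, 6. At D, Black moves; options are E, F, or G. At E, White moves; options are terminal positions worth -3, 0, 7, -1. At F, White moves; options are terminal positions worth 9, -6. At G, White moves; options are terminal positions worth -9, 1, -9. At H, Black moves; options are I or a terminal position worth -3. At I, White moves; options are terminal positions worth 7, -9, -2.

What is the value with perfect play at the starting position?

1

C (White): max(-7, 5, -1, 6) = 6
B (Black): min(6, 7, -1, -1) = -1
E (White): max(-3, 0, 7, -1) = 7
F (White): max(9, -6) = 9
G (White): max(-9, 1, -9) = 1
D (Black): min(7, 9, 1) = 1
I (White): max(7, -9, -2) = 7
H (Black): min(7, -3) = -3
Root (White): max(-1, 1, -3) = 1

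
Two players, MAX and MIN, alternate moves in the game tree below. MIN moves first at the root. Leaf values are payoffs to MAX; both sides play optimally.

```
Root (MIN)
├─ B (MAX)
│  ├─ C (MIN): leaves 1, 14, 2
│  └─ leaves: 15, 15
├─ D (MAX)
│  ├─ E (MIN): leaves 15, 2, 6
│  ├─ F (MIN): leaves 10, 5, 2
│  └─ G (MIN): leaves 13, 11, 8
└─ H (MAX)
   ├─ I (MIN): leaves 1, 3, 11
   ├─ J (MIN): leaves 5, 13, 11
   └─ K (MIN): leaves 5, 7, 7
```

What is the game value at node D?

8

E: min(15, 2, 6) = 2
F: min(10, 5, 2) = 2
G: min(13, 11, 8) = 8
D: max(2, 2, 8) = 8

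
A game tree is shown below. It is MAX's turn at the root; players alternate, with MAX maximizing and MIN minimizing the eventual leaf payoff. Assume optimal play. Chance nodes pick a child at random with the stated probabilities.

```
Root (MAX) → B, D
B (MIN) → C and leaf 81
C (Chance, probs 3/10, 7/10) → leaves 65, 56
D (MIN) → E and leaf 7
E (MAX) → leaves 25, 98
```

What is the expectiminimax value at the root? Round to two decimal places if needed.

C (Chance): 3/10·65 + 7/10·56 = 58.7
B (MIN): min(58.7, 81) = 58.7
E (MAX): max(25, 98) = 98
D (MIN): min(98, 7) = 7
Root (MAX): max(58.7, 7) = 58.7

58.7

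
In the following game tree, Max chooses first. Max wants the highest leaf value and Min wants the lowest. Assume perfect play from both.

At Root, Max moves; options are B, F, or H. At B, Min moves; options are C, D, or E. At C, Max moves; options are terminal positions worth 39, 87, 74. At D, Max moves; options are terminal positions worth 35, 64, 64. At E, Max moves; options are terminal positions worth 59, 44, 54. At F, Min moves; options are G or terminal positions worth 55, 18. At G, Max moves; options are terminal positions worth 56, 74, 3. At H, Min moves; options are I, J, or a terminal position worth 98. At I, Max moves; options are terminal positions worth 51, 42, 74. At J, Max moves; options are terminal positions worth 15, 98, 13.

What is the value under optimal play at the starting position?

C (Max): max(39, 87, 74) = 87
D (Max): max(35, 64, 64) = 64
E (Max): max(59, 44, 54) = 59
B (Min): min(87, 64, 59) = 59
G (Max): max(56, 74, 3) = 74
F (Min): min(74, 55, 18) = 18
I (Max): max(51, 42, 74) = 74
J (Max): max(15, 98, 13) = 98
H (Min): min(74, 98, 98) = 74
Root (Max): max(59, 18, 74) = 74

74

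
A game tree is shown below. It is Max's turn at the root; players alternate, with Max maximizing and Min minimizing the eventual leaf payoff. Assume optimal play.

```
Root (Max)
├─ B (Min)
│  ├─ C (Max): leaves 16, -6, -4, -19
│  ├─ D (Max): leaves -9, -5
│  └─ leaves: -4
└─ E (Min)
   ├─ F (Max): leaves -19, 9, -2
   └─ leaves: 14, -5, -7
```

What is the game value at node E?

F: max(-19, 9, -2) = 9
E: min(9, 14, -5, -7) = -7

-7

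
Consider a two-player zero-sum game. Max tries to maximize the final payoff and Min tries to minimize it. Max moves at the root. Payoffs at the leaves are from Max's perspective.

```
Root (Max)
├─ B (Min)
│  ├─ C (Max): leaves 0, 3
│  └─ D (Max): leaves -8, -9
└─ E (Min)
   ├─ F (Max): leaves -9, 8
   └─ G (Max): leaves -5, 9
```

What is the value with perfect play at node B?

-8

C: max(0, 3) = 3
D: max(-8, -9) = -8
B: min(3, -8) = -8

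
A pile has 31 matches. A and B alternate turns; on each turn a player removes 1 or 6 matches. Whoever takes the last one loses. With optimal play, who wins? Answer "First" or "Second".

Mark each pile size as W (mover wins) or L (mover loses):
i:   0  1  2  3  4  5  6  7  8  9 10 11 12 13 14 15 16 17 18 19 20 21 22 23 24 25 26 27 28 29 30 31
     W  L  W  L  W  L  W  W  L  W  L  W  L  W  W  L  W  L  W  L  W  W  L  W  L  W  L  W  W  L  W  L
Position 31 is L, so the second player wins.

Second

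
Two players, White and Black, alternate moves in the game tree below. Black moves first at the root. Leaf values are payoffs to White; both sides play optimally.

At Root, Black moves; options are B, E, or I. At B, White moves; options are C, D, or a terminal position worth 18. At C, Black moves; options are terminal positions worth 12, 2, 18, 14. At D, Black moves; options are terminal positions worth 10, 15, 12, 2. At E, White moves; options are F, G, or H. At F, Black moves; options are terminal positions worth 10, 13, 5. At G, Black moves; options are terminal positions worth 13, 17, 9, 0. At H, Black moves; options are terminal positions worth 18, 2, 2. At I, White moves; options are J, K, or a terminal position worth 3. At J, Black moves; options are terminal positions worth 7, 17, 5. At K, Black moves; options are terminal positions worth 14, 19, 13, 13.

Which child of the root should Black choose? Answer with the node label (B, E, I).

E

C (Black): min(12, 2, 18, 14) = 2
D (Black): min(10, 15, 12, 2) = 2
B (White): max(2, 2, 18) = 18
F (Black): min(10, 13, 5) = 5
G (Black): min(13, 17, 9, 0) = 0
H (Black): min(18, 2, 2) = 2
E (White): max(5, 0, 2) = 5
J (Black): min(7, 17, 5) = 5
K (Black): min(14, 19, 13, 13) = 13
I (White): max(5, 13, 3) = 13
Root (Black): min(18, 5, 13) = 5
Black picks the child with the lowest value: E (value 5).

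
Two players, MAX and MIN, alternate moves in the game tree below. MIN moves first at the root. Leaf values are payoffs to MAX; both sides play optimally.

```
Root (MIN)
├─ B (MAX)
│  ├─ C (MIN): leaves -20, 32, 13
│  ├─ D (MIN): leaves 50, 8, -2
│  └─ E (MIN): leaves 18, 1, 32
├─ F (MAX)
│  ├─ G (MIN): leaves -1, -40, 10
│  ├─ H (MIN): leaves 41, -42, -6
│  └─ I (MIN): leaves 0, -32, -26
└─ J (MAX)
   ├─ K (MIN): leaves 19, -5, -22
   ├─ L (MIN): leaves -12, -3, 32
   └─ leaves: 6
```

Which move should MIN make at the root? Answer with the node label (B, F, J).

F

C (MIN): min(-20, 32, 13) = -20
D (MIN): min(50, 8, -2) = -2
E (MIN): min(18, 1, 32) = 1
B (MAX): max(-20, -2, 1) = 1
G (MIN): min(-1, -40, 10) = -40
H (MIN): min(41, -42, -6) = -42
I (MIN): min(0, -32, -26) = -32
F (MAX): max(-40, -42, -32) = -32
K (MIN): min(19, -5, -22) = -22
L (MIN): min(-12, -3, 32) = -12
J (MAX): max(-22, -12, 6) = 6
Root (MIN): min(1, -32, 6) = -32
MIN picks the child with the lowest value: F (value -32).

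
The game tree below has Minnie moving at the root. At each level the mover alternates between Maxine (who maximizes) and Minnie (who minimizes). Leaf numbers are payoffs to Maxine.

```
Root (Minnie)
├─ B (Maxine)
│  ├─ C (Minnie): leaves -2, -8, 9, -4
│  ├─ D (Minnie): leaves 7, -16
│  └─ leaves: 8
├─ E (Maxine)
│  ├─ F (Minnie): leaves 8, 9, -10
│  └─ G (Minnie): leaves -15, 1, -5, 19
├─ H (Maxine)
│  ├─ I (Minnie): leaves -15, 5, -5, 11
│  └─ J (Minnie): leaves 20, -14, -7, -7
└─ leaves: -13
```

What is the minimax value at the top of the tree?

-14

C (Minnie): min(-2, -8, 9, -4) = -8
D (Minnie): min(7, -16) = -16
B (Maxine): max(-8, -16, 8) = 8
F (Minnie): min(8, 9, -10) = -10
G (Minnie): min(-15, 1, -5, 19) = -15
E (Maxine): max(-10, -15) = -10
I (Minnie): min(-15, 5, -5, 11) = -15
J (Minnie): min(20, -14, -7, -7) = -14
H (Maxine): max(-15, -14) = -14
Root (Minnie): min(8, -10, -14, -13) = -14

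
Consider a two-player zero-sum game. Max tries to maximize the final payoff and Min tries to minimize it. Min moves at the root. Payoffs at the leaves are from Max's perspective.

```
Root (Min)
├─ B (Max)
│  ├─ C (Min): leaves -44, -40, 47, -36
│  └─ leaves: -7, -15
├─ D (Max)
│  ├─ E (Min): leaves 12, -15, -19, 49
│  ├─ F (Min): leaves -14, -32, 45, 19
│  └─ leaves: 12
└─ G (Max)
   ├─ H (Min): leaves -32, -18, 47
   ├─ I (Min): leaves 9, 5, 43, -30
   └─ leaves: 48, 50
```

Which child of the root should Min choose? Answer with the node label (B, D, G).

B

C (Min): min(-44, -40, 47, -36) = -44
B (Max): max(-44, -7, -15) = -7
E (Min): min(12, -15, -19, 49) = -19
F (Min): min(-14, -32, 45, 19) = -32
D (Max): max(-19, -32, 12) = 12
H (Min): min(-32, -18, 47) = -32
I (Min): min(9, 5, 43, -30) = -30
G (Max): max(-32, -30, 48, 50) = 50
Root (Min): min(-7, 12, 50) = -7
Min picks the child with the lowest value: B (value -7).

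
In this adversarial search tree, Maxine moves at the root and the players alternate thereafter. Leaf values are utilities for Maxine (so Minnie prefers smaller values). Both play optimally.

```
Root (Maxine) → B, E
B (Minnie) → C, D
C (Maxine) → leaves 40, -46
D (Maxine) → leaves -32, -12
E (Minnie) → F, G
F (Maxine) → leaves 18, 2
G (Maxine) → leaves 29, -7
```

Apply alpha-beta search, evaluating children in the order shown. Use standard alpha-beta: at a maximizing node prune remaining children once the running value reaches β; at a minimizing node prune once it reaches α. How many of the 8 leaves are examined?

C [α=-∞,β=+∞]: v=40
D [α=-∞,β=40]: v=-12
B [α=-∞,β=+∞]: v=-12
F [α=-12,β=+∞]: v=18
G [α=-12,β=18]: v=29 after child 1 ≥ β → β-cutoff, skip 1
E [α=-12,β=+∞]: v=18
Root [α=-∞,β=+∞]: v=18
Leaves evaluated: 7 of 8.

7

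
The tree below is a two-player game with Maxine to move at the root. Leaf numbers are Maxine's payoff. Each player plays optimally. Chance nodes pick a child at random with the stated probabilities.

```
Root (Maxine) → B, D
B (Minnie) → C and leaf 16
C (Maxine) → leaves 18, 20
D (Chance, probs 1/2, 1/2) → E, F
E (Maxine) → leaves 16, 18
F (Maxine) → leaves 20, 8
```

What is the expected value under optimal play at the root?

C (Maxine): max(18, 20) = 20
B (Minnie): min(20, 16) = 16
E (Maxine): max(16, 18) = 18
F (Maxine): max(20, 8) = 20
D (Chance): 1/2·18 + 1/2·20 = 19
Root (Maxine): max(16, 19) = 19

19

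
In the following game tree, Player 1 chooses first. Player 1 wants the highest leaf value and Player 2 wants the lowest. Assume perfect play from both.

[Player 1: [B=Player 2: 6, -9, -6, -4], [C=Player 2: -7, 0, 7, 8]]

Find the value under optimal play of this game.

B (Player 2): min(6, -9, -6, -4) = -9
C (Player 2): min(-7, 0, 7, 8) = -7
Root (Player 1): max(-9, -7) = -7

-7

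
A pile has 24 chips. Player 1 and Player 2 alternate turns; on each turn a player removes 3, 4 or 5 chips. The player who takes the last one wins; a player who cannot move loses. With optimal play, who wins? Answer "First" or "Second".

W/L table (W = player to move can force a win):
i:   0  1  2  3  4  5  6  7  8  9 10 11 12 13 14 15 16 17 18 19 20 21 22 23 24
     L  L  L  W  W  W  W  W  L  L  L  W  W  W  W  W  L  L  L  W  W  W  W  W  L
Position 24 is L, so the second player wins.

Second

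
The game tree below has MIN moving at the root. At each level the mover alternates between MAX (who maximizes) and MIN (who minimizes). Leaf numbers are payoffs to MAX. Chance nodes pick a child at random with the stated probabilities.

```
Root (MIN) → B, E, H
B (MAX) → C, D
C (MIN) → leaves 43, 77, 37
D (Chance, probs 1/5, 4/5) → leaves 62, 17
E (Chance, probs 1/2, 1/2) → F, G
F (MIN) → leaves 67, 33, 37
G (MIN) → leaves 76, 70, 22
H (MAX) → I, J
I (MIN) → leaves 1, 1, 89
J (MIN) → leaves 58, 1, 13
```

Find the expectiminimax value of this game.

1

C (MIN): min(43, 77, 37) = 37
D (Chance): 1/5·62 + 4/5·17 = 26
B (MAX): max(37, 26) = 37
F (MIN): min(67, 33, 37) = 33
G (MIN): min(76, 70, 22) = 22
E (Chance): 1/2·33 + 1/2·22 = 27.5
I (MIN): min(1, 1, 89) = 1
J (MIN): min(58, 1, 13) = 1
H (MAX): max(1, 1) = 1
Root (MIN): min(37, 27.5, 1) = 1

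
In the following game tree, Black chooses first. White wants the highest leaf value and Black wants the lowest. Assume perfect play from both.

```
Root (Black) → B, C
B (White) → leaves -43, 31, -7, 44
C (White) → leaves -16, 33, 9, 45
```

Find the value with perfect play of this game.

B (White): max(-43, 31, -7, 44) = 44
C (White): max(-16, 33, 9, 45) = 45
Root (Black): min(44, 45) = 44

44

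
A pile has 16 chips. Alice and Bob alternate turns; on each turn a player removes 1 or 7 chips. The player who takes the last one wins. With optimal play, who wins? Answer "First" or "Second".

Second

W/L table (W = player to move can force a win):
i:   0  1  2  3  4  5  6  7  8  9 10 11 12 13 14 15 16
     L  W  L  W  L  W  L  W  L  W  L  W  L  W  L  W  L
Position 16 is L, so the second player wins.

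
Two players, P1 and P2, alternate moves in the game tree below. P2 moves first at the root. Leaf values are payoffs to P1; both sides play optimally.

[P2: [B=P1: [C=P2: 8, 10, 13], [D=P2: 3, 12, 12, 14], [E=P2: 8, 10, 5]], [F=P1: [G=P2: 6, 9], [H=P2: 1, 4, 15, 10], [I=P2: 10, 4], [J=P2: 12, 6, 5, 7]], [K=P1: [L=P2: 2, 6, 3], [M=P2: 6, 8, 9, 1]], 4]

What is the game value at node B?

C: min(8, 10, 13) = 8
D: min(3, 12, 12, 14) = 3
E: min(8, 10, 5) = 5
B: max(8, 3, 5) = 8

8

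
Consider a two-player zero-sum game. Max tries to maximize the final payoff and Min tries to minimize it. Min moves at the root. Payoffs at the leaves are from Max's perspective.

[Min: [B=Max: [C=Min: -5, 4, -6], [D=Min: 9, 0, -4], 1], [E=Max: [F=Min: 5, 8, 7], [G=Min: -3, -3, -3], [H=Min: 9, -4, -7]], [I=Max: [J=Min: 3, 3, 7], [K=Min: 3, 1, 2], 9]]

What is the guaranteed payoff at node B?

C: min(-5, 4, -6) = -6
D: min(9, 0, -4) = -4
B: max(-6, -4, 1) = 1

1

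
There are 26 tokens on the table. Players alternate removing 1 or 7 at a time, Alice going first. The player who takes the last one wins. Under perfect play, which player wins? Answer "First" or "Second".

Second

Mark each pile size as W (mover wins) or L (mover loses):
i:   0  1  2  3  4  5  6  7  8  9 10 11 12 13 14 15 16 17 18 19 20 21 22 23 24 25 26
     L  W  L  W  L  W  L  W  L  W  L  W  L  W  L  W  L  W  L  W  L  W  L  W  L  W  L
Position 26 is L, so the second player wins.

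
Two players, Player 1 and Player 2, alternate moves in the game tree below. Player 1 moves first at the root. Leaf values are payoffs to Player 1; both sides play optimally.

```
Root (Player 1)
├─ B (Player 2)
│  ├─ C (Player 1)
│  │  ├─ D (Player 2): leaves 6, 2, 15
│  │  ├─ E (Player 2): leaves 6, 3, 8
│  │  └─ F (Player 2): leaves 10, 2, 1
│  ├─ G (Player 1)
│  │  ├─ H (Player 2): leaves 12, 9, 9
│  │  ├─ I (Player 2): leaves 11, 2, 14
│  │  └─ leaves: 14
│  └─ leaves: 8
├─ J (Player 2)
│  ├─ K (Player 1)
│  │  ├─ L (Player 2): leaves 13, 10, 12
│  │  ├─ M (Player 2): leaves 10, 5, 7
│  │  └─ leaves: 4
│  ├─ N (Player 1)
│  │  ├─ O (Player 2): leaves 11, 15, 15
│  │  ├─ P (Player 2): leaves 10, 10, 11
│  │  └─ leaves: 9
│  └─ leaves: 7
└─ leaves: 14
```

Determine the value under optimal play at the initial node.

D (Player 2): min(6, 2, 15) = 2
E (Player 2): min(6, 3, 8) = 3
F (Player 2): min(10, 2, 1) = 1
C (Player 1): max(2, 3, 1) = 3
H (Player 2): min(12, 9, 9) = 9
I (Player 2): min(11, 2, 14) = 2
G (Player 1): max(9, 2, 14) = 14
B (Player 2): min(3, 14, 8) = 3
L (Player 2): min(13, 10, 12) = 10
M (Player 2): min(10, 5, 7) = 5
K (Player 1): max(10, 5, 4) = 10
O (Player 2): min(11, 15, 15) = 11
P (Player 2): min(10, 10, 11) = 10
N (Player 1): max(11, 10, 9) = 11
J (Player 2): min(10, 11, 7) = 7
Root (Player 1): max(3, 7, 14) = 14

14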